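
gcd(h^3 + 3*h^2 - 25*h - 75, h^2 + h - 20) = h + 5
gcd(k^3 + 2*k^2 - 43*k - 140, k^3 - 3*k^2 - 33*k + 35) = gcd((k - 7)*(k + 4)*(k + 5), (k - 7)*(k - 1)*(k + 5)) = k^2 - 2*k - 35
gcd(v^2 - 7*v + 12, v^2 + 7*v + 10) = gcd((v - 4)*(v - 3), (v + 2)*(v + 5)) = 1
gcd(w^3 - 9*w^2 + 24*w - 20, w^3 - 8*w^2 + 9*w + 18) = 1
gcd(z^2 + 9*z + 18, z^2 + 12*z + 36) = z + 6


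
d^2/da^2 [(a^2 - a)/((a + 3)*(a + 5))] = 6*(-3*a^3 - 15*a^2 + 15*a + 115)/(a^6 + 24*a^5 + 237*a^4 + 1232*a^3 + 3555*a^2 + 5400*a + 3375)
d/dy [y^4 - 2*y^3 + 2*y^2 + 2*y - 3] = 4*y^3 - 6*y^2 + 4*y + 2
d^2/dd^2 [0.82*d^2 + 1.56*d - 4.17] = 1.64000000000000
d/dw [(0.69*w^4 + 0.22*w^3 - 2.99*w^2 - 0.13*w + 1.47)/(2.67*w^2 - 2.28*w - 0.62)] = (3.6846*w^5 - 4.1322*w^4 - 2.7144*w^3 + 6.7551*w^2 - 4.1422*w + 3.4322)/(7.1289*w^4 - 12.1752*w^3 + 1.8876*w^2 + 2.8272*w + 0.3844)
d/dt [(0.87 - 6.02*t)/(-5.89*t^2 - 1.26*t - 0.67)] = (-35.4578*t^2 + 10.2486*t + 5.1296)/(34.6921*t^4 + 14.8428*t^3 + 9.4802*t^2 + 1.6884*t + 0.4489)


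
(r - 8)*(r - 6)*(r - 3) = r^3 - 17*r^2 + 90*r - 144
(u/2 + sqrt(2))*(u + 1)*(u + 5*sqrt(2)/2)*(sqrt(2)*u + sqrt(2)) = sqrt(2)*u^4/2 + sqrt(2)*u^3 + 9*u^3/2 + 11*sqrt(2)*u^2/2 + 9*u^2 + 9*u/2 + 10*sqrt(2)*u + 5*sqrt(2)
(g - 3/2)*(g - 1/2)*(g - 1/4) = g^3 - 9*g^2/4 + 5*g/4 - 3/16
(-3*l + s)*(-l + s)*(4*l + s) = 12*l^3 - 13*l^2*s + s^3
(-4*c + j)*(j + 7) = -4*c*j - 28*c + j^2 + 7*j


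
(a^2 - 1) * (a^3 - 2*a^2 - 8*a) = a^5 - 2*a^4 - 9*a^3 + 2*a^2 + 8*a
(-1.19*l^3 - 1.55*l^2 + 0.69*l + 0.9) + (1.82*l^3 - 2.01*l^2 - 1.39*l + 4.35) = 0.63*l^3 - 3.56*l^2 - 0.7*l + 5.25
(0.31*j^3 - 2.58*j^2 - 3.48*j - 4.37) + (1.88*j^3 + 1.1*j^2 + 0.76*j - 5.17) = 2.19*j^3 - 1.48*j^2 - 2.72*j - 9.54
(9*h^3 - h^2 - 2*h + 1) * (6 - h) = -9*h^4 + 55*h^3 - 4*h^2 - 13*h + 6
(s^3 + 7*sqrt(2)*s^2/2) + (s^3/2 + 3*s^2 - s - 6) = 3*s^3/2 + 3*s^2 + 7*sqrt(2)*s^2/2 - s - 6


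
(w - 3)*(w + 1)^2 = w^3 - w^2 - 5*w - 3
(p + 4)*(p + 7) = p^2 + 11*p + 28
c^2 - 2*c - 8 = (c - 4)*(c + 2)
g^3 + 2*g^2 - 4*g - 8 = (g - 2)*(g + 2)^2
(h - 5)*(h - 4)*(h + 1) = h^3 - 8*h^2 + 11*h + 20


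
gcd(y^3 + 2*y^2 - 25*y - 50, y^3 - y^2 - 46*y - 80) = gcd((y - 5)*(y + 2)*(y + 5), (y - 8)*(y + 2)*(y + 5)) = y^2 + 7*y + 10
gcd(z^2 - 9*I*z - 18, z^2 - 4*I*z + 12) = z - 6*I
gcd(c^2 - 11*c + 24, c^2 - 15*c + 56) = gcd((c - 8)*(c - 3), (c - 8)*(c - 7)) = c - 8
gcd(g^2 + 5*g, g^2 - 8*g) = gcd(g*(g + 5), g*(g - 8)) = g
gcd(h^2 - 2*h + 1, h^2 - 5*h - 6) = 1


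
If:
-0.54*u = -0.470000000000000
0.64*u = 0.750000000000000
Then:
No Solution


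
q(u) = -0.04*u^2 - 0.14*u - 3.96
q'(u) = -0.08*u - 0.14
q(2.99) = -4.74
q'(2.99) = -0.38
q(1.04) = -4.15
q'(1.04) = -0.22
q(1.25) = -4.20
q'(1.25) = -0.24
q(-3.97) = -4.03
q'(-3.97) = 0.18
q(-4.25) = -4.09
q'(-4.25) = 0.20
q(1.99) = -4.40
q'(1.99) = -0.30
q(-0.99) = -3.86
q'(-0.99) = -0.06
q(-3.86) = -4.02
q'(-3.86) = 0.17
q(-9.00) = -5.94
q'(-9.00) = 0.58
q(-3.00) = -3.90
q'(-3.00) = 0.10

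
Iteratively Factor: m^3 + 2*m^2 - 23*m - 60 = (m + 4)*(m^2 - 2*m - 15) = (m - 5)*(m + 4)*(m + 3)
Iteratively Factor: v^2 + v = (v)*(v + 1)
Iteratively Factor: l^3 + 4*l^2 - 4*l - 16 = (l - 2)*(l^2 + 6*l + 8) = (l - 2)*(l + 2)*(l + 4)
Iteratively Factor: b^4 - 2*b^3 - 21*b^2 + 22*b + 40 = (b + 4)*(b^3 - 6*b^2 + 3*b + 10) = (b + 1)*(b + 4)*(b^2 - 7*b + 10) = (b - 5)*(b + 1)*(b + 4)*(b - 2)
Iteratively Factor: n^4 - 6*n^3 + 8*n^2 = (n)*(n^3 - 6*n^2 + 8*n) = n*(n - 2)*(n^2 - 4*n) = n*(n - 4)*(n - 2)*(n)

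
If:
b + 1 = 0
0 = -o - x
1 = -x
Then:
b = -1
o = 1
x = -1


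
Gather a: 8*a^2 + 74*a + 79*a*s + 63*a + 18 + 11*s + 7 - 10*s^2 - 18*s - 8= 8*a^2 + a*(79*s + 137) - 10*s^2 - 7*s + 17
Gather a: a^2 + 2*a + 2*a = a^2 + 4*a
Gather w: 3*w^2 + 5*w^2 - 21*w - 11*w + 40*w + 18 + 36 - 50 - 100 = 8*w^2 + 8*w - 96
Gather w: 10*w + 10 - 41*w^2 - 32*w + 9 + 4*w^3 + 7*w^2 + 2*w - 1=4*w^3 - 34*w^2 - 20*w + 18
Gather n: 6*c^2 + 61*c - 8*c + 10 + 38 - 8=6*c^2 + 53*c + 40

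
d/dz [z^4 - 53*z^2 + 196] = 4*z^3 - 106*z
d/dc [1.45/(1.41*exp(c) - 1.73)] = -2.0445*exp(c)/(1.41*exp(c) - 1.73)^2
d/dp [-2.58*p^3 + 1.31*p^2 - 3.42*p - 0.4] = -7.74*p^2 + 2.62*p - 3.42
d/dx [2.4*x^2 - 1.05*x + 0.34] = 4.8*x - 1.05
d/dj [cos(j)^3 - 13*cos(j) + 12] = (13 - 3*cos(j)^2)*sin(j)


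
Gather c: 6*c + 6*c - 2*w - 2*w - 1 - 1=12*c - 4*w - 2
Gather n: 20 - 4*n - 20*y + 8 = -4*n - 20*y + 28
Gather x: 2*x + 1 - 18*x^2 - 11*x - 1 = -18*x^2 - 9*x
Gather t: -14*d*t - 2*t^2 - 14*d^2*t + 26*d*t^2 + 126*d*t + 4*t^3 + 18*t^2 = 4*t^3 + t^2*(26*d + 16) + t*(-14*d^2 + 112*d)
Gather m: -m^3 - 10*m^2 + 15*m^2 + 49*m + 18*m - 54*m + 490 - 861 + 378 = -m^3 + 5*m^2 + 13*m + 7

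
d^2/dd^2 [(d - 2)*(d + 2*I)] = 2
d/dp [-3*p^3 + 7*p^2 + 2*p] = -9*p^2 + 14*p + 2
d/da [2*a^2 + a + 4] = 4*a + 1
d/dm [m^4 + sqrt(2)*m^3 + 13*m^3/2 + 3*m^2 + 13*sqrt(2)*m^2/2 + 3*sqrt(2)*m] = 4*m^3 + 3*sqrt(2)*m^2 + 39*m^2/2 + 6*m + 13*sqrt(2)*m + 3*sqrt(2)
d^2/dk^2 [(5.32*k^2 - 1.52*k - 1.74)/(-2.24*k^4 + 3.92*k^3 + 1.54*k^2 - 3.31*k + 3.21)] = (-160.161792*k^8 + 371.80416*k^7 - 239.138816*k^6 + 123.658752000001*k^5 - 1131.993408*k^4 + 1367.871568*k^3 - 32.290272*k^2 - 229.669272*k - 56.411124)/(11.239424*k^12 - 59.006976*k^11 + 80.080896*k^10 + 70.723072*k^9 - 277.761792*k^8 + 225.307488*k^7 + 108.32444*k^6 - 364.36386*k^5 + 245.690214*k^4 + 13.264399*k^3 - 153.112185*k^2 + 102.319713*k - 33.076161)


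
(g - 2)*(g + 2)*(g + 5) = g^3 + 5*g^2 - 4*g - 20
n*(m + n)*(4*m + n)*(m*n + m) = 4*m^3*n^2 + 4*m^3*n + 5*m^2*n^3 + 5*m^2*n^2 + m*n^4 + m*n^3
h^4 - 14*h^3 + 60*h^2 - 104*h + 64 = (h - 8)*(h - 2)^3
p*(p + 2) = p^2 + 2*p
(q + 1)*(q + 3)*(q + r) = q^3 + q^2*r + 4*q^2 + 4*q*r + 3*q + 3*r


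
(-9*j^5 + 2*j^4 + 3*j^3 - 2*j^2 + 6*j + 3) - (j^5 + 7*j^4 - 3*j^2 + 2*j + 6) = -10*j^5 - 5*j^4 + 3*j^3 + j^2 + 4*j - 3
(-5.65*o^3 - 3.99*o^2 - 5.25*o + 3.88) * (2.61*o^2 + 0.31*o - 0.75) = -14.7465*o^5 - 12.1654*o^4 - 10.7019*o^3 + 11.4918*o^2 + 5.1403*o - 2.91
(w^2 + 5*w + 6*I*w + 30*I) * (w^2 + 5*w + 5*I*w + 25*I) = w^4 + 10*w^3 + 11*I*w^3 - 5*w^2 + 110*I*w^2 - 300*w + 275*I*w - 750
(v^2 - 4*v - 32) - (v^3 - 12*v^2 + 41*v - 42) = -v^3 + 13*v^2 - 45*v + 10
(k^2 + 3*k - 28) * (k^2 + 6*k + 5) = k^4 + 9*k^3 - 5*k^2 - 153*k - 140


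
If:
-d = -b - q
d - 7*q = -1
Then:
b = 6*q - 1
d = 7*q - 1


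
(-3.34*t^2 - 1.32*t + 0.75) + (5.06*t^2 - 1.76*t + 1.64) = 1.72*t^2 - 3.08*t + 2.39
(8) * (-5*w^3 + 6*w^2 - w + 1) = -40*w^3 + 48*w^2 - 8*w + 8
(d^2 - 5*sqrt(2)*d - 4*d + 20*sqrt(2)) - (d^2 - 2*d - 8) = -5*sqrt(2)*d - 2*d + 8 + 20*sqrt(2)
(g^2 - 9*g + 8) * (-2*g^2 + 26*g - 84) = -2*g^4 + 44*g^3 - 334*g^2 + 964*g - 672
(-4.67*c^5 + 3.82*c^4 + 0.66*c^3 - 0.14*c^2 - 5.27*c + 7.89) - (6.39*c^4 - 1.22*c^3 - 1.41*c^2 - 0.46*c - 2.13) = -4.67*c^5 - 2.57*c^4 + 1.88*c^3 + 1.27*c^2 - 4.81*c + 10.02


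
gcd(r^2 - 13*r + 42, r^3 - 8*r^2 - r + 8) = 1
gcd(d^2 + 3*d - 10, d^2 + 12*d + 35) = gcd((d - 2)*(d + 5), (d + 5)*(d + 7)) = d + 5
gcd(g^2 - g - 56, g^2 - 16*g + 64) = g - 8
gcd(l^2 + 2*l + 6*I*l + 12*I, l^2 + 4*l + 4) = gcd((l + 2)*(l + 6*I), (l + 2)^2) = l + 2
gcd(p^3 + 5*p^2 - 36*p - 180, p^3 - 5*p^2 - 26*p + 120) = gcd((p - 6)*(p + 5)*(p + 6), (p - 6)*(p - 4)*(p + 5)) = p^2 - p - 30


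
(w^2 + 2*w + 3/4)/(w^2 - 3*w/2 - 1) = (w + 3/2)/(w - 2)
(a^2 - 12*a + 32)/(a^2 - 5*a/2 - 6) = 2*(a - 8)/(2*a + 3)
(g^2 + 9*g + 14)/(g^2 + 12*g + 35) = (g + 2)/(g + 5)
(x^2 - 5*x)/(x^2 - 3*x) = (x - 5)/(x - 3)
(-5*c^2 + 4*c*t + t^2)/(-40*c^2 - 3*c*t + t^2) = (-c + t)/(-8*c + t)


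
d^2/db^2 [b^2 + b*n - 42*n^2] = 2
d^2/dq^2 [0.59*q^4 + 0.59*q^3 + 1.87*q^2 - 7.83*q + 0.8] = 7.08*q^2 + 3.54*q + 3.74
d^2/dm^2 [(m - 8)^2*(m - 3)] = 6*m - 38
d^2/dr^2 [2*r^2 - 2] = 4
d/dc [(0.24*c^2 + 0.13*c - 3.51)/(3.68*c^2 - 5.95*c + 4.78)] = (-1.9064*c^2 + 28.128*c - 20.2631)/(13.5424*c^4 - 43.792*c^3 + 70.5833*c^2 - 56.882*c + 22.8484)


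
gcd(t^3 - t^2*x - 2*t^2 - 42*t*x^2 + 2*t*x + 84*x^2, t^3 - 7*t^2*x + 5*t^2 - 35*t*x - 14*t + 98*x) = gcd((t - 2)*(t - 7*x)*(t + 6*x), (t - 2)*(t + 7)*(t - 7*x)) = -t^2 + 7*t*x + 2*t - 14*x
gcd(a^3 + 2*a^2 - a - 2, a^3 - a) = a^2 - 1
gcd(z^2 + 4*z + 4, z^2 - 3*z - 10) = z + 2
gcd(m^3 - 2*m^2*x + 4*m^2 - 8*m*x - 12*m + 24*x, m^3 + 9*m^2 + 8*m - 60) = m^2 + 4*m - 12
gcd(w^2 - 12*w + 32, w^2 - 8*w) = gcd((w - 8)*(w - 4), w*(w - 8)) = w - 8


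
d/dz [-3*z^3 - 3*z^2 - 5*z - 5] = -9*z^2 - 6*z - 5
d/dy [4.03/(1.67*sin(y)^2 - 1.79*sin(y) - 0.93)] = (7.2137 - 13.4602*sin(y))*cos(y)/(-1.67*sin(y)^2 + 1.79*sin(y) + 0.93)^2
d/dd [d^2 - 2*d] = 2*d - 2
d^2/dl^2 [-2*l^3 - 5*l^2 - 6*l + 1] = -12*l - 10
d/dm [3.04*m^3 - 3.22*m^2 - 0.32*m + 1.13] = 9.12*m^2 - 6.44*m - 0.32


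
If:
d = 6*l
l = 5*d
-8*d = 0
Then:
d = 0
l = 0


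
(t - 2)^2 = t^2 - 4*t + 4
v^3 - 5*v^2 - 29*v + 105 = (v - 7)*(v - 3)*(v + 5)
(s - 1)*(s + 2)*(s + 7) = s^3 + 8*s^2 + 5*s - 14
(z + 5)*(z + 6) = z^2 + 11*z + 30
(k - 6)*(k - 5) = k^2 - 11*k + 30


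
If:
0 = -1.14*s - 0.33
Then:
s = -0.29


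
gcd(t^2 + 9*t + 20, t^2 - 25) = t + 5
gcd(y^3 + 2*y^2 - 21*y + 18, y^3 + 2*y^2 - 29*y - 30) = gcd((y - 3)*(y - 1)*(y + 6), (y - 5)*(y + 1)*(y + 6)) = y + 6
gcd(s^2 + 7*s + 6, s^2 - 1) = s + 1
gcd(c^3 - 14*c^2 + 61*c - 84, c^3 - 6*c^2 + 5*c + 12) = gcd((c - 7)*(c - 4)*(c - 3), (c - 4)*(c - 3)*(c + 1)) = c^2 - 7*c + 12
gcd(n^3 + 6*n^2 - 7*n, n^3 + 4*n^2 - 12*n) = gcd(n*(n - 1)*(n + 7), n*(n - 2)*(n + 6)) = n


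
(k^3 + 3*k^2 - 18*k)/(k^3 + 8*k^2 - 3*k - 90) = k/(k + 5)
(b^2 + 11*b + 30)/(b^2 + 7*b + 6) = (b + 5)/(b + 1)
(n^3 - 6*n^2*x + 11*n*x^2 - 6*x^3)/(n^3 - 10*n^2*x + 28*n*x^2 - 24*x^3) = (n^2 - 4*n*x + 3*x^2)/(n^2 - 8*n*x + 12*x^2)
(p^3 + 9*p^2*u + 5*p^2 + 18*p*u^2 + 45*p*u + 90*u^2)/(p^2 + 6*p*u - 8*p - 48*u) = (p^2 + 3*p*u + 5*p + 15*u)/(p - 8)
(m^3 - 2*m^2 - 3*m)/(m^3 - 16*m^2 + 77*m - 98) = m*(m^2 - 2*m - 3)/(m^3 - 16*m^2 + 77*m - 98)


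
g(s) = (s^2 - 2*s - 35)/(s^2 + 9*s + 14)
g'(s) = (-2*s - 9)*(s^2 - 2*s - 35)/(s^2 + 9*s + 14)^2 + (2*s - 2)/(s^2 + 9*s + 14)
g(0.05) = -2.43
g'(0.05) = 1.40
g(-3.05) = 4.73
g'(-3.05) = 5.26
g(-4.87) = 0.25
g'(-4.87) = 1.89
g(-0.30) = -3.01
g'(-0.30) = 1.99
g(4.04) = -0.40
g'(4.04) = 0.19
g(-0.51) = -3.49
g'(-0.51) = 2.57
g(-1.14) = -6.23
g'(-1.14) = 7.46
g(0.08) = -2.39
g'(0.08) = 1.36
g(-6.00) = -3.25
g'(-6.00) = 5.94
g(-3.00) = 5.00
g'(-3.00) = 5.75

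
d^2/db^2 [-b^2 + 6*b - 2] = -2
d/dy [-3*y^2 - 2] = -6*y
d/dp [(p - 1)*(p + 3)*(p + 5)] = 3*p^2 + 14*p + 7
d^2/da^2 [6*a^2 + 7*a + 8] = 12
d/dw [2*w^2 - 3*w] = 4*w - 3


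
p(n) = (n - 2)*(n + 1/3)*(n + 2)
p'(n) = (n - 2)*(n + 1/3) + (n - 2)*(n + 2) + (n + 1/3)*(n + 2)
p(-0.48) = 0.55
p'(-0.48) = -3.63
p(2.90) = 14.26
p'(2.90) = 23.16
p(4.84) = 100.50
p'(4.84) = 69.50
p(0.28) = -2.41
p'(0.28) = -3.58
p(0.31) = -2.51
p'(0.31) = -3.51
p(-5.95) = -176.38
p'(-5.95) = 98.24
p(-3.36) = -22.06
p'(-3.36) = 27.63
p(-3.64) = -30.59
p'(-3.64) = 33.32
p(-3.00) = -13.33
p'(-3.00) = 21.00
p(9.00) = 718.67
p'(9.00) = 245.00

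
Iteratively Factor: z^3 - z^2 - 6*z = (z)*(z^2 - z - 6) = z*(z - 3)*(z + 2)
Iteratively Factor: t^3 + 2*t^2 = (t)*(t^2 + 2*t) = t*(t + 2)*(t)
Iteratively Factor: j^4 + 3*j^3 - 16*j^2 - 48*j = (j - 4)*(j^3 + 7*j^2 + 12*j) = (j - 4)*(j + 4)*(j^2 + 3*j) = (j - 4)*(j + 3)*(j + 4)*(j)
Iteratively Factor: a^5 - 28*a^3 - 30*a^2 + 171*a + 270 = (a + 3)*(a^4 - 3*a^3 - 19*a^2 + 27*a + 90) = (a + 2)*(a + 3)*(a^3 - 5*a^2 - 9*a + 45) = (a - 5)*(a + 2)*(a + 3)*(a^2 - 9) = (a - 5)*(a + 2)*(a + 3)^2*(a - 3)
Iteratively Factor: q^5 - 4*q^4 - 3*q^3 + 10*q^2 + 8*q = (q + 1)*(q^4 - 5*q^3 + 2*q^2 + 8*q) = (q - 4)*(q + 1)*(q^3 - q^2 - 2*q) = q*(q - 4)*(q + 1)*(q^2 - q - 2) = q*(q - 4)*(q - 2)*(q + 1)*(q + 1)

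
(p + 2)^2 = p^2 + 4*p + 4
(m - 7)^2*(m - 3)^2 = m^4 - 20*m^3 + 142*m^2 - 420*m + 441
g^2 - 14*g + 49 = (g - 7)^2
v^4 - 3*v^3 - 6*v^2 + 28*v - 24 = (v - 2)^3*(v + 3)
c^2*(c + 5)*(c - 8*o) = c^4 - 8*c^3*o + 5*c^3 - 40*c^2*o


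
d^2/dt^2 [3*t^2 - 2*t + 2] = 6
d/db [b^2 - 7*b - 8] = 2*b - 7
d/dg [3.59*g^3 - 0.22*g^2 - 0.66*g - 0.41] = 10.77*g^2 - 0.44*g - 0.66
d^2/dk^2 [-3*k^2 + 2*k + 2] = -6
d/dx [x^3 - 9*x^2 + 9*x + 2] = 3*x^2 - 18*x + 9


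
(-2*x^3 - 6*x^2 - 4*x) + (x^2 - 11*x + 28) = -2*x^3 - 5*x^2 - 15*x + 28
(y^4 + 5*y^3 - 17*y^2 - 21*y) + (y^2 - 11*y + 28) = y^4 + 5*y^3 - 16*y^2 - 32*y + 28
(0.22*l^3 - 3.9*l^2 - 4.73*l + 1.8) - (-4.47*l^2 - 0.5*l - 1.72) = 0.22*l^3 + 0.57*l^2 - 4.23*l + 3.52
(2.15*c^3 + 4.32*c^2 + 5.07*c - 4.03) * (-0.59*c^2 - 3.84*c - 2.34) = -1.2685*c^5 - 10.8048*c^4 - 24.6111*c^3 - 27.1999*c^2 + 3.6114*c + 9.4302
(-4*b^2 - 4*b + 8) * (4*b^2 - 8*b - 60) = -16*b^4 + 16*b^3 + 304*b^2 + 176*b - 480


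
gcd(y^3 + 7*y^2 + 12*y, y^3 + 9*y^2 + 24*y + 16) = y + 4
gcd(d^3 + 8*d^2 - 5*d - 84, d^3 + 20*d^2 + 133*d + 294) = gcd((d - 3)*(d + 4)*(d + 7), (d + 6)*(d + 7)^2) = d + 7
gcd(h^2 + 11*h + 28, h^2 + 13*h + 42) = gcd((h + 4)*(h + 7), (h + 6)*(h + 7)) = h + 7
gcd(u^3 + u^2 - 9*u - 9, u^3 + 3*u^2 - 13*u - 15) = u^2 - 2*u - 3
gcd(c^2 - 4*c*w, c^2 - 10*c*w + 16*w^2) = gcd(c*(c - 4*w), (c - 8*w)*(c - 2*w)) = 1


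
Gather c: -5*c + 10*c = 5*c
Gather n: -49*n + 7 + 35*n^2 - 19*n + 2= 35*n^2 - 68*n + 9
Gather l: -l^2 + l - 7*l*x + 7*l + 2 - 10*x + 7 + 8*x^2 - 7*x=-l^2 + l*(8 - 7*x) + 8*x^2 - 17*x + 9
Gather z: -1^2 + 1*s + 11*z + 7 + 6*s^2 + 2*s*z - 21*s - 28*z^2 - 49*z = 6*s^2 - 20*s - 28*z^2 + z*(2*s - 38) + 6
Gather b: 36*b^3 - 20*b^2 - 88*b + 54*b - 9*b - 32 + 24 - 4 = 36*b^3 - 20*b^2 - 43*b - 12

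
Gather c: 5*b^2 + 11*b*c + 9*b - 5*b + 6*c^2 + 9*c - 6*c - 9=5*b^2 + 4*b + 6*c^2 + c*(11*b + 3) - 9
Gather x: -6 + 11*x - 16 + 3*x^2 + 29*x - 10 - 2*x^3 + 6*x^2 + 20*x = -2*x^3 + 9*x^2 + 60*x - 32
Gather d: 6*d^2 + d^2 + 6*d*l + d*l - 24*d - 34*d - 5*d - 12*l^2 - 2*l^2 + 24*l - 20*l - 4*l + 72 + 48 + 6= 7*d^2 + d*(7*l - 63) - 14*l^2 + 126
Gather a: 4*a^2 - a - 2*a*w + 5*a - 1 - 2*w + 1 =4*a^2 + a*(4 - 2*w) - 2*w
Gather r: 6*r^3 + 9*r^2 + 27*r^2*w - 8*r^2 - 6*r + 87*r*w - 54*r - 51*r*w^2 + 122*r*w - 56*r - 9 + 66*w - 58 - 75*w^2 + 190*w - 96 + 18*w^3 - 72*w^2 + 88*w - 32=6*r^3 + r^2*(27*w + 1) + r*(-51*w^2 + 209*w - 116) + 18*w^3 - 147*w^2 + 344*w - 195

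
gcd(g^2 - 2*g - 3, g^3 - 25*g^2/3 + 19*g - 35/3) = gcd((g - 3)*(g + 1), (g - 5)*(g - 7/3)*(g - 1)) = 1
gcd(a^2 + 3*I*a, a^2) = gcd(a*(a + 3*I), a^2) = a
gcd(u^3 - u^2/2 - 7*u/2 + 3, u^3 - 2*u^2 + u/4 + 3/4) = u^2 - 5*u/2 + 3/2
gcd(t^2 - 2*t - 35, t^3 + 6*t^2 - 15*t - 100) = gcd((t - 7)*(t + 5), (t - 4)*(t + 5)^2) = t + 5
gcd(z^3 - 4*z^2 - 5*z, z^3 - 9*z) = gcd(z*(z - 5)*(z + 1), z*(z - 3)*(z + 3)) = z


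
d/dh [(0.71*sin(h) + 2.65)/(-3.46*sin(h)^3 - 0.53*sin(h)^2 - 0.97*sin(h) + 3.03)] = (4.9132*sin(h)^3 + 27.8833*sin(h)^2 + 2.809*sin(h) + 4.7218)*cos(h)/(11.9716*sin(h)^6 + 3.6676*sin(h)^5 + 6.9933*sin(h)^4 - 19.9394*sin(h)^3 - 2.2709*sin(h)^2 - 5.8782*sin(h) + 9.1809)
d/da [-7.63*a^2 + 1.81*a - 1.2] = 1.81 - 15.26*a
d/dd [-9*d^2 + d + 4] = 1 - 18*d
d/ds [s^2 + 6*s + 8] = 2*s + 6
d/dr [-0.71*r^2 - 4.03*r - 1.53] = -1.42*r - 4.03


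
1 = 1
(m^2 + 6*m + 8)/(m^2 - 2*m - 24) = (m + 2)/(m - 6)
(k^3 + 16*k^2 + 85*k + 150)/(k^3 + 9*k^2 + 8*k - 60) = (k + 5)/(k - 2)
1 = 1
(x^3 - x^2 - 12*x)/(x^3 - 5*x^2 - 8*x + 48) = x/(x - 4)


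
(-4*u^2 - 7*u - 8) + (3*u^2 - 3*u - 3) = -u^2 - 10*u - 11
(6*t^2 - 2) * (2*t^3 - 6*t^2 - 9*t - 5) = 12*t^5 - 36*t^4 - 58*t^3 - 18*t^2 + 18*t + 10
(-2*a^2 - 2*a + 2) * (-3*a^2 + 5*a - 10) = 6*a^4 - 4*a^3 + 4*a^2 + 30*a - 20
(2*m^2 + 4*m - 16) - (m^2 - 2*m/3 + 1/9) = m^2 + 14*m/3 - 145/9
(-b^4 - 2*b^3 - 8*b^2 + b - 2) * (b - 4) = -b^5 + 2*b^4 + 33*b^2 - 6*b + 8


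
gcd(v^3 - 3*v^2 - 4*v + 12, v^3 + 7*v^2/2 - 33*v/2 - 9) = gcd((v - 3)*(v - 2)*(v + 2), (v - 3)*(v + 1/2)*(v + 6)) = v - 3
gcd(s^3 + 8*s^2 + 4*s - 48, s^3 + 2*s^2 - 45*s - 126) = s + 6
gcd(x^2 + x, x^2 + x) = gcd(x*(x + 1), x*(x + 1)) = x^2 + x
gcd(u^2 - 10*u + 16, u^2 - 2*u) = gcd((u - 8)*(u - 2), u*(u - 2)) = u - 2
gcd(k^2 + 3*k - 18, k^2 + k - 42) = 1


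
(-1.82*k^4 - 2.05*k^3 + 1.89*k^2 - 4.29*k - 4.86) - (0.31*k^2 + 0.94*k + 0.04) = -1.82*k^4 - 2.05*k^3 + 1.58*k^2 - 5.23*k - 4.9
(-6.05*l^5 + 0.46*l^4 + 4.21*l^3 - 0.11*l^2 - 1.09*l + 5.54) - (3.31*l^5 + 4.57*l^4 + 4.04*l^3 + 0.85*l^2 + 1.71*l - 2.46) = -9.36*l^5 - 4.11*l^4 + 0.17*l^3 - 0.96*l^2 - 2.8*l + 8.0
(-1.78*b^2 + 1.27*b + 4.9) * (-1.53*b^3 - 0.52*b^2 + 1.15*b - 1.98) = 2.7234*b^5 - 1.0175*b^4 - 10.2044*b^3 + 2.4369*b^2 + 3.1204*b - 9.702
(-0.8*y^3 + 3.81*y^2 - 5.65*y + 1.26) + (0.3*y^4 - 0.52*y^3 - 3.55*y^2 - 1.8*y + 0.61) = 0.3*y^4 - 1.32*y^3 + 0.26*y^2 - 7.45*y + 1.87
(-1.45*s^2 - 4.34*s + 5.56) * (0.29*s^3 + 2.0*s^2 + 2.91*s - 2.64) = -0.4205*s^5 - 4.1586*s^4 - 11.2871*s^3 + 2.3186*s^2 + 27.6372*s - 14.6784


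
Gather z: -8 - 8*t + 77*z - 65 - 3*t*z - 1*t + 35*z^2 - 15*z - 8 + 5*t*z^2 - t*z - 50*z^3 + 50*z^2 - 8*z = -9*t - 50*z^3 + z^2*(5*t + 85) + z*(54 - 4*t) - 81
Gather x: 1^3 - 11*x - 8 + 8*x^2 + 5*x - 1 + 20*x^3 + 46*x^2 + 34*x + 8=20*x^3 + 54*x^2 + 28*x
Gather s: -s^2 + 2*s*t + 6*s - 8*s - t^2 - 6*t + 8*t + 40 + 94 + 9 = -s^2 + s*(2*t - 2) - t^2 + 2*t + 143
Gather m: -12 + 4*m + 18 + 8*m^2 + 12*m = 8*m^2 + 16*m + 6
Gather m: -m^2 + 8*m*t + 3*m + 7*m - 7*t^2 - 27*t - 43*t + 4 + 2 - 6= -m^2 + m*(8*t + 10) - 7*t^2 - 70*t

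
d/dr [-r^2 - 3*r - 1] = -2*r - 3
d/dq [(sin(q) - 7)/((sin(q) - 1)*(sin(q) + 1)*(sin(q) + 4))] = (-2*sin(q)^3 + 17*sin(q)^2 + 56*sin(q) - 11)/((sin(q) + 4)^2*cos(q)^3)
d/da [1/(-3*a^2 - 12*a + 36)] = 2*(a + 2)/(3*(a^2 + 4*a - 12)^2)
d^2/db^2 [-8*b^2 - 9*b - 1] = -16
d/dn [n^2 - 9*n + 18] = 2*n - 9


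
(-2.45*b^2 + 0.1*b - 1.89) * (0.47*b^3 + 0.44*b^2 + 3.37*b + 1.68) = -1.1515*b^5 - 1.031*b^4 - 9.1008*b^3 - 4.6106*b^2 - 6.2013*b - 3.1752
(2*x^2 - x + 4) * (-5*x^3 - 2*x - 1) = -10*x^5 + 5*x^4 - 24*x^3 - 7*x - 4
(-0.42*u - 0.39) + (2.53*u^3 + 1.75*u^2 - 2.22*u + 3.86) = 2.53*u^3 + 1.75*u^2 - 2.64*u + 3.47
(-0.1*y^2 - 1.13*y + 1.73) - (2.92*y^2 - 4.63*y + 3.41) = -3.02*y^2 + 3.5*y - 1.68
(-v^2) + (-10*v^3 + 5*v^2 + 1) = -10*v^3 + 4*v^2 + 1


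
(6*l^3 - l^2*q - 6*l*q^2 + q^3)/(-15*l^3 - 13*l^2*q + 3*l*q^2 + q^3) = (6*l^2 - 7*l*q + q^2)/(-15*l^2 + 2*l*q + q^2)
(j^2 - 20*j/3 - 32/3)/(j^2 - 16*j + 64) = (j + 4/3)/(j - 8)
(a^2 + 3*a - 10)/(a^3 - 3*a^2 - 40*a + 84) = (a + 5)/(a^2 - a - 42)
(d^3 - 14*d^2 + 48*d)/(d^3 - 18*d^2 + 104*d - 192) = d/(d - 4)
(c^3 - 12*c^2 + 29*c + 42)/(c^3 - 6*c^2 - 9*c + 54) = (c^2 - 6*c - 7)/(c^2 - 9)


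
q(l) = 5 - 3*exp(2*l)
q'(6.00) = -976528.75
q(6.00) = -488259.37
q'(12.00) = -158934732779.06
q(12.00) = -79467366384.53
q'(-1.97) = -0.12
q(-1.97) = 4.94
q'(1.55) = -133.19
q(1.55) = -61.59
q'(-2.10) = -0.09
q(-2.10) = 4.96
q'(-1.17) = -0.58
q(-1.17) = 4.71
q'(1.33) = -85.78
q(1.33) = -37.89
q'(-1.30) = -0.45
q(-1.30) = 4.78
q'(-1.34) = -0.41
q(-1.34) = 4.79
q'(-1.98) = -0.11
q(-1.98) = 4.94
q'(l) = -6*exp(2*l)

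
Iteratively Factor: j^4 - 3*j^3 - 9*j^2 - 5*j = (j + 1)*(j^3 - 4*j^2 - 5*j) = (j + 1)^2*(j^2 - 5*j) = j*(j + 1)^2*(j - 5)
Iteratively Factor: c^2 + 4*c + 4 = (c + 2)*(c + 2)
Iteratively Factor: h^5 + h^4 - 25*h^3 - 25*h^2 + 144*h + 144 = (h + 1)*(h^4 - 25*h^2 + 144) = (h + 1)*(h + 4)*(h^3 - 4*h^2 - 9*h + 36) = (h - 3)*(h + 1)*(h + 4)*(h^2 - h - 12) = (h - 4)*(h - 3)*(h + 1)*(h + 4)*(h + 3)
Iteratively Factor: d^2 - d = (d - 1)*(d)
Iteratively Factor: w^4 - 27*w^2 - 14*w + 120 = (w - 2)*(w^3 + 2*w^2 - 23*w - 60) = (w - 2)*(w + 3)*(w^2 - w - 20) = (w - 5)*(w - 2)*(w + 3)*(w + 4)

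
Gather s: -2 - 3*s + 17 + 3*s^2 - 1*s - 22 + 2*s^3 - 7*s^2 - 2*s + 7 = 2*s^3 - 4*s^2 - 6*s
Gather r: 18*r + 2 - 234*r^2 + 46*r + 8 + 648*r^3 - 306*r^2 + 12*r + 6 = 648*r^3 - 540*r^2 + 76*r + 16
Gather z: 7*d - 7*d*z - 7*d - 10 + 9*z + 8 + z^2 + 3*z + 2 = z^2 + z*(12 - 7*d)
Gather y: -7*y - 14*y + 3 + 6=9 - 21*y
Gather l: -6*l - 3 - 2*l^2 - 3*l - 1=-2*l^2 - 9*l - 4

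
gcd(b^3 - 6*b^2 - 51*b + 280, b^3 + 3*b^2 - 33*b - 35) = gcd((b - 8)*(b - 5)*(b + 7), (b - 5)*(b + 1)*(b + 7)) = b^2 + 2*b - 35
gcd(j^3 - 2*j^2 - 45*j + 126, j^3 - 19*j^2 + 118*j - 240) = j - 6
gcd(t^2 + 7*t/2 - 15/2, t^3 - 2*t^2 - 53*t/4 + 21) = t - 3/2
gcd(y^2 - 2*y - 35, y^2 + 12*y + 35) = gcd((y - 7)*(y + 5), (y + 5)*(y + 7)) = y + 5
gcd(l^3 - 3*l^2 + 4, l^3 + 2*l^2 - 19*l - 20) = l + 1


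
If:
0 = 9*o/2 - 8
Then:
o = 16/9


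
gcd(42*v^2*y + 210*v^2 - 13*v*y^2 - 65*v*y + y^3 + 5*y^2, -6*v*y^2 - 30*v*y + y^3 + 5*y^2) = -6*v*y - 30*v + y^2 + 5*y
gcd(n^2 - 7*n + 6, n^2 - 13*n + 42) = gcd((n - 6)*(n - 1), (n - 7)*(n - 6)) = n - 6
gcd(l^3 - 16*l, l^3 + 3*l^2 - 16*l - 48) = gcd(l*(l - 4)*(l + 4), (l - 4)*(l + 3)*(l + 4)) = l^2 - 16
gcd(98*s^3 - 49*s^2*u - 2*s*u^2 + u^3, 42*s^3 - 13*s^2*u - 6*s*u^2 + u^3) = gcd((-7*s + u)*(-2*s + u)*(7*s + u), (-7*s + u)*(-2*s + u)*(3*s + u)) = 14*s^2 - 9*s*u + u^2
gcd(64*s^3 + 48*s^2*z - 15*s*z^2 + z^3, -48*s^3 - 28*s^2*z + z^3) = 1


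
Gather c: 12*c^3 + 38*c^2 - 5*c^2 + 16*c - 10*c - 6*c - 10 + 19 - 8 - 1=12*c^3 + 33*c^2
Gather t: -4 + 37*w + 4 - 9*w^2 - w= -9*w^2 + 36*w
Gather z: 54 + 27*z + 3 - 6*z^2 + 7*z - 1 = -6*z^2 + 34*z + 56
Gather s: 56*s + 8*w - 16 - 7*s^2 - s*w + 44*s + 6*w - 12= -7*s^2 + s*(100 - w) + 14*w - 28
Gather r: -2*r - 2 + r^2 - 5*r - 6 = r^2 - 7*r - 8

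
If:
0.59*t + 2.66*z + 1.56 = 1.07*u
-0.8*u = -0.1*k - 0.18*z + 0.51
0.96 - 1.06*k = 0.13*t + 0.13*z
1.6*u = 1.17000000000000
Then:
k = 2.97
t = -21.30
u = 0.73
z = 4.43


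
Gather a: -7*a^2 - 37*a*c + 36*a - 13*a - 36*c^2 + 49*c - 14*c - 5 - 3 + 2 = -7*a^2 + a*(23 - 37*c) - 36*c^2 + 35*c - 6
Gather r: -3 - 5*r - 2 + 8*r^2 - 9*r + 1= 8*r^2 - 14*r - 4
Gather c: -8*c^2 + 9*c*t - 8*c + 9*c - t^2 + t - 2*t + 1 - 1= -8*c^2 + c*(9*t + 1) - t^2 - t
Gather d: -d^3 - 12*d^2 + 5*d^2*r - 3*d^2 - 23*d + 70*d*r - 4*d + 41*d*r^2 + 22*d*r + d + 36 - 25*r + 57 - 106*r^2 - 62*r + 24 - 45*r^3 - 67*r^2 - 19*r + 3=-d^3 + d^2*(5*r - 15) + d*(41*r^2 + 92*r - 26) - 45*r^3 - 173*r^2 - 106*r + 120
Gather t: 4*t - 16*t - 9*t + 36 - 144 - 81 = -21*t - 189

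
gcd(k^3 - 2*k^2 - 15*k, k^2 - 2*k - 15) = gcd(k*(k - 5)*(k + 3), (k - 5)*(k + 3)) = k^2 - 2*k - 15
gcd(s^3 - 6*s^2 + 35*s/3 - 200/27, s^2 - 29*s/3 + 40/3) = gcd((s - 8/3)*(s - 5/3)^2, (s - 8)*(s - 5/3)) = s - 5/3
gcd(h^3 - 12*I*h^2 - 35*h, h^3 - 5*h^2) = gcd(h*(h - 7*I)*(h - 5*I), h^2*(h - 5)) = h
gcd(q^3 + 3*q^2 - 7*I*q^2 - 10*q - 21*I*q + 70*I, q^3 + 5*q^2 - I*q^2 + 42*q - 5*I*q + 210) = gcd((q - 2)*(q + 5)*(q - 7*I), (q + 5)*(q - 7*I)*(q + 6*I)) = q^2 + q*(5 - 7*I) - 35*I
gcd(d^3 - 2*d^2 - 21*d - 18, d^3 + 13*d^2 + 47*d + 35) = d + 1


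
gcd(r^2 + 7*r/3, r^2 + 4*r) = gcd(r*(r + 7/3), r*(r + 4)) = r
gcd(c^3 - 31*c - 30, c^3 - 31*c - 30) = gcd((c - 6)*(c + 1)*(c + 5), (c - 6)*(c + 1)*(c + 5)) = c^3 - 31*c - 30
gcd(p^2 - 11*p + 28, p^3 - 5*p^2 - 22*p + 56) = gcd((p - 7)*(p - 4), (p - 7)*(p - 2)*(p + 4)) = p - 7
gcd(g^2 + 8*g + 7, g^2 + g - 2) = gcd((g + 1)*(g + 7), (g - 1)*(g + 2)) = 1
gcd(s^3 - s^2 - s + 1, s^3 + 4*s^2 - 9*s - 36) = 1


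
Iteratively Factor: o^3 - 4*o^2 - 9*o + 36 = (o + 3)*(o^2 - 7*o + 12) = (o - 4)*(o + 3)*(o - 3)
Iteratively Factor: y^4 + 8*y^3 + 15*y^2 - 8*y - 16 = (y - 1)*(y^3 + 9*y^2 + 24*y + 16) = (y - 1)*(y + 4)*(y^2 + 5*y + 4) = (y - 1)*(y + 1)*(y + 4)*(y + 4)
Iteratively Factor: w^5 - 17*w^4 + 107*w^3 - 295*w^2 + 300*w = (w - 5)*(w^4 - 12*w^3 + 47*w^2 - 60*w) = (w - 5)*(w - 3)*(w^3 - 9*w^2 + 20*w) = (w - 5)*(w - 4)*(w - 3)*(w^2 - 5*w) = w*(w - 5)*(w - 4)*(w - 3)*(w - 5)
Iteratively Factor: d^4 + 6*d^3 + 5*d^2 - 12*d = (d - 1)*(d^3 + 7*d^2 + 12*d) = d*(d - 1)*(d^2 + 7*d + 12) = d*(d - 1)*(d + 4)*(d + 3)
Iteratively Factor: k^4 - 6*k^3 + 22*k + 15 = (k + 1)*(k^3 - 7*k^2 + 7*k + 15) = (k + 1)^2*(k^2 - 8*k + 15) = (k - 3)*(k + 1)^2*(k - 5)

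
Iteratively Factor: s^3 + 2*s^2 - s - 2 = (s + 1)*(s^2 + s - 2) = (s - 1)*(s + 1)*(s + 2)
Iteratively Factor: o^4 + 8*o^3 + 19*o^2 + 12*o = (o + 4)*(o^3 + 4*o^2 + 3*o) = (o + 3)*(o + 4)*(o^2 + o) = o*(o + 3)*(o + 4)*(o + 1)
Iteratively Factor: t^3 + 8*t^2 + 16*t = (t + 4)*(t^2 + 4*t) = t*(t + 4)*(t + 4)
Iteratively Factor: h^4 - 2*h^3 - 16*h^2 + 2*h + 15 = (h + 3)*(h^3 - 5*h^2 - h + 5) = (h - 5)*(h + 3)*(h^2 - 1) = (h - 5)*(h - 1)*(h + 3)*(h + 1)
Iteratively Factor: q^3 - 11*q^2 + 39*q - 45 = (q - 3)*(q^2 - 8*q + 15) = (q - 5)*(q - 3)*(q - 3)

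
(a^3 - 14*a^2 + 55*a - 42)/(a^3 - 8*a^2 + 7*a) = (a - 6)/a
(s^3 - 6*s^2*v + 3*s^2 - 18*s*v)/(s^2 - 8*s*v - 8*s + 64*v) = s*(s^2 - 6*s*v + 3*s - 18*v)/(s^2 - 8*s*v - 8*s + 64*v)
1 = 1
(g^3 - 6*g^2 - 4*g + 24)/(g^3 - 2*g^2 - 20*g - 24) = (g - 2)/(g + 2)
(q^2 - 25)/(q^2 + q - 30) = (q + 5)/(q + 6)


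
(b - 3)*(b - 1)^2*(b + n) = b^4 + b^3*n - 5*b^3 - 5*b^2*n + 7*b^2 + 7*b*n - 3*b - 3*n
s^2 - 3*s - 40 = (s - 8)*(s + 5)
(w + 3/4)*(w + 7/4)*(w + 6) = w^3 + 17*w^2/2 + 261*w/16 + 63/8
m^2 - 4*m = m*(m - 4)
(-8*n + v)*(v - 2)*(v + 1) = -8*n*v^2 + 8*n*v + 16*n + v^3 - v^2 - 2*v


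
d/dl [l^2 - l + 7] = 2*l - 1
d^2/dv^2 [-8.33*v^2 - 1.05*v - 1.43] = -16.6600000000000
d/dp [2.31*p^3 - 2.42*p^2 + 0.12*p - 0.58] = 6.93*p^2 - 4.84*p + 0.12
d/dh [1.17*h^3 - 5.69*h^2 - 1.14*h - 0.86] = 3.51*h^2 - 11.38*h - 1.14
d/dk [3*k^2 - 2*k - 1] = 6*k - 2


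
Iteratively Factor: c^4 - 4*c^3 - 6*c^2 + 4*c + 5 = (c - 1)*(c^3 - 3*c^2 - 9*c - 5) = (c - 1)*(c + 1)*(c^2 - 4*c - 5) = (c - 1)*(c + 1)^2*(c - 5)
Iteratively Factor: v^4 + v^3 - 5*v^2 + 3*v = (v - 1)*(v^3 + 2*v^2 - 3*v) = (v - 1)^2*(v^2 + 3*v) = v*(v - 1)^2*(v + 3)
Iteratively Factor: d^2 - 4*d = (d - 4)*(d)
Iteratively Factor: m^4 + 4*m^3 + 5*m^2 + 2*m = (m)*(m^3 + 4*m^2 + 5*m + 2) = m*(m + 2)*(m^2 + 2*m + 1) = m*(m + 1)*(m + 2)*(m + 1)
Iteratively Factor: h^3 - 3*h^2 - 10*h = (h - 5)*(h^2 + 2*h) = h*(h - 5)*(h + 2)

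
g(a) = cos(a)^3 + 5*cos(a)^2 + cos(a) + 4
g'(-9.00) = -2.32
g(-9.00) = 6.48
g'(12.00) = 6.21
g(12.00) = 9.01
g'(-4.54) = 0.62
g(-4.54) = 3.97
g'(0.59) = -6.33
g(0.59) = 8.86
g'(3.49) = -1.96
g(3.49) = 6.65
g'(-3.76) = 2.99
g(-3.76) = 5.96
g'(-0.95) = 6.37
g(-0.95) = 6.47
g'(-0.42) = 5.15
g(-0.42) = 9.84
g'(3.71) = -2.85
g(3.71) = 6.11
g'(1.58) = -0.91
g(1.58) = 3.99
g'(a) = -3*sin(a)*cos(a)^2 - 10*sin(a)*cos(a) - sin(a)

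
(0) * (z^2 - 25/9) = 0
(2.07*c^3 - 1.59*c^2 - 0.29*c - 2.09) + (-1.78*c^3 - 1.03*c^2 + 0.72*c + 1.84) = 0.29*c^3 - 2.62*c^2 + 0.43*c - 0.25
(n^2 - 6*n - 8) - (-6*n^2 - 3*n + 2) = 7*n^2 - 3*n - 10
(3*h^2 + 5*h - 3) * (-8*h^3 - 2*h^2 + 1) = -24*h^5 - 46*h^4 + 14*h^3 + 9*h^2 + 5*h - 3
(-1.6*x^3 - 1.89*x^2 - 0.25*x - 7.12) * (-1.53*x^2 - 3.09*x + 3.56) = 2.448*x^5 + 7.8357*x^4 + 0.526599999999999*x^3 + 4.9377*x^2 + 21.1108*x - 25.3472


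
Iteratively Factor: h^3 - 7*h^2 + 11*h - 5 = (h - 1)*(h^2 - 6*h + 5) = (h - 1)^2*(h - 5)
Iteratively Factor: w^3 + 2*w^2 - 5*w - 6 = (w + 1)*(w^2 + w - 6) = (w + 1)*(w + 3)*(w - 2)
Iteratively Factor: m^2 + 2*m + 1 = (m + 1)*(m + 1)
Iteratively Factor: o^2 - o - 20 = (o + 4)*(o - 5)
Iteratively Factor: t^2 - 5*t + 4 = (t - 4)*(t - 1)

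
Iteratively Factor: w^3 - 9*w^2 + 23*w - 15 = (w - 1)*(w^2 - 8*w + 15) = (w - 3)*(w - 1)*(w - 5)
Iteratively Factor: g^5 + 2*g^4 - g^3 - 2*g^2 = (g - 1)*(g^4 + 3*g^3 + 2*g^2) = (g - 1)*(g + 2)*(g^3 + g^2) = (g - 1)*(g + 1)*(g + 2)*(g^2) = g*(g - 1)*(g + 1)*(g + 2)*(g)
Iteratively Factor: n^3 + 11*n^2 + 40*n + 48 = (n + 4)*(n^2 + 7*n + 12) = (n + 3)*(n + 4)*(n + 4)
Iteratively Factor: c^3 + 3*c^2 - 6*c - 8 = (c + 1)*(c^2 + 2*c - 8) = (c + 1)*(c + 4)*(c - 2)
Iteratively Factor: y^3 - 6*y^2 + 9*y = (y - 3)*(y^2 - 3*y) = (y - 3)^2*(y)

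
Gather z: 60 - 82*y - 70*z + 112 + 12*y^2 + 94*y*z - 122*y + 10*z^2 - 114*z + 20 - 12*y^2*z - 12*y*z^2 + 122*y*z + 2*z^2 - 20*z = 12*y^2 - 204*y + z^2*(12 - 12*y) + z*(-12*y^2 + 216*y - 204) + 192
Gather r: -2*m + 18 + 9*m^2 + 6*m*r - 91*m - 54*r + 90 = 9*m^2 - 93*m + r*(6*m - 54) + 108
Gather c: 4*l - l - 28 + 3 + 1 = 3*l - 24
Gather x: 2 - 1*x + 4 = 6 - x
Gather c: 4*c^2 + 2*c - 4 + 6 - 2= 4*c^2 + 2*c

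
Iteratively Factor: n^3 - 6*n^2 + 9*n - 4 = (n - 4)*(n^2 - 2*n + 1) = (n - 4)*(n - 1)*(n - 1)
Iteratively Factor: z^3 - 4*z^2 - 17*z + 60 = (z - 5)*(z^2 + z - 12) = (z - 5)*(z + 4)*(z - 3)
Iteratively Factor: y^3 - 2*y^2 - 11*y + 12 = (y - 4)*(y^2 + 2*y - 3) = (y - 4)*(y - 1)*(y + 3)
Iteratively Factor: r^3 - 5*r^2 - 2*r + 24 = (r - 4)*(r^2 - r - 6) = (r - 4)*(r - 3)*(r + 2)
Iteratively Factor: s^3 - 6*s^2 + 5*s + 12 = (s - 3)*(s^2 - 3*s - 4) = (s - 3)*(s + 1)*(s - 4)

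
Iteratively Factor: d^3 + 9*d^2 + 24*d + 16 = (d + 4)*(d^2 + 5*d + 4) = (d + 1)*(d + 4)*(d + 4)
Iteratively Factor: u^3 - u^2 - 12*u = (u - 4)*(u^2 + 3*u) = (u - 4)*(u + 3)*(u)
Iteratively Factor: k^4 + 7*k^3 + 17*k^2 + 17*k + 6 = (k + 1)*(k^3 + 6*k^2 + 11*k + 6) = (k + 1)*(k + 2)*(k^2 + 4*k + 3) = (k + 1)^2*(k + 2)*(k + 3)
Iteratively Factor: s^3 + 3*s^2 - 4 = (s - 1)*(s^2 + 4*s + 4) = (s - 1)*(s + 2)*(s + 2)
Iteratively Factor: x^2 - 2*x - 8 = (x - 4)*(x + 2)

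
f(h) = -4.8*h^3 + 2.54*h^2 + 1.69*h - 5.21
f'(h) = -14.4*h^2 + 5.08*h + 1.69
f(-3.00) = 142.18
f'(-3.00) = -143.15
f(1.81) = -22.29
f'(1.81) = -36.29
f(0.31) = -4.59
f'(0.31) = 1.88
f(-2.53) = 84.51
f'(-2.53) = -103.34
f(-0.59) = -4.34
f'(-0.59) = -6.32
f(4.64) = -422.19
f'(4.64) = -284.77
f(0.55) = -4.31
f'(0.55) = 0.13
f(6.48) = -1193.67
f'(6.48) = -570.05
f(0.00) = -5.21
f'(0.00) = 1.69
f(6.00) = -940.43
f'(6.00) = -486.23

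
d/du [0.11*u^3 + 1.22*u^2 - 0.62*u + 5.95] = 0.33*u^2 + 2.44*u - 0.62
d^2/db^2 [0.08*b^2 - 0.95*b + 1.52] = 0.160000000000000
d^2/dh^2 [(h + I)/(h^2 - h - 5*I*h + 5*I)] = 2*((h + I)*(-2*h + 1 + 5*I)^2 + (-3*h + 1 + 4*I)*(h^2 - h - 5*I*h + 5*I))/(h^2 - h - 5*I*h + 5*I)^3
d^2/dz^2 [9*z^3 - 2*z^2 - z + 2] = 54*z - 4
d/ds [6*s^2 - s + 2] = 12*s - 1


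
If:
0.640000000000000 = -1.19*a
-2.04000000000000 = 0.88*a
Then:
No Solution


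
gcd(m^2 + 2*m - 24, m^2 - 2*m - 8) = m - 4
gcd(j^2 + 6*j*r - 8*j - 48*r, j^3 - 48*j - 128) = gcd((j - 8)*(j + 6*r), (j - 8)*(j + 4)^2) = j - 8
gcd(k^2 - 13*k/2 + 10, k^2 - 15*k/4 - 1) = k - 4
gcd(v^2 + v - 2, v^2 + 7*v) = 1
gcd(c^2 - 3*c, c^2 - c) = c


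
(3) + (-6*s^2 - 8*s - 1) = -6*s^2 - 8*s + 2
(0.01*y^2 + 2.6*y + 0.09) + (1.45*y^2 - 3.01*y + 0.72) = 1.46*y^2 - 0.41*y + 0.81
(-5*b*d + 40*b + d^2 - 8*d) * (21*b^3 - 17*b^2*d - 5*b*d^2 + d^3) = -105*b^4*d + 840*b^4 + 106*b^3*d^2 - 848*b^3*d + 8*b^2*d^3 - 64*b^2*d^2 - 10*b*d^4 + 80*b*d^3 + d^5 - 8*d^4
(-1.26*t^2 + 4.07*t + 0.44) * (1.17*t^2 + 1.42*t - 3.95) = -1.4742*t^4 + 2.9727*t^3 + 11.2712*t^2 - 15.4517*t - 1.738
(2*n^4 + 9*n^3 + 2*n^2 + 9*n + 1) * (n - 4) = 2*n^5 + n^4 - 34*n^3 + n^2 - 35*n - 4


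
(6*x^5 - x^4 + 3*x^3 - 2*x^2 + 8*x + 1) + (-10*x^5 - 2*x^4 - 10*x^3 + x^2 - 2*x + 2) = -4*x^5 - 3*x^4 - 7*x^3 - x^2 + 6*x + 3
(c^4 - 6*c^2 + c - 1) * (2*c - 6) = 2*c^5 - 6*c^4 - 12*c^3 + 38*c^2 - 8*c + 6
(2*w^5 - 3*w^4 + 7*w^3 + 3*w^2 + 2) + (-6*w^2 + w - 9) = 2*w^5 - 3*w^4 + 7*w^3 - 3*w^2 + w - 7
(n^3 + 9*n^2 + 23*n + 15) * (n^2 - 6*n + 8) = n^5 + 3*n^4 - 23*n^3 - 51*n^2 + 94*n + 120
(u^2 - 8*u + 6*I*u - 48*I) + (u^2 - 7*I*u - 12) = 2*u^2 - 8*u - I*u - 12 - 48*I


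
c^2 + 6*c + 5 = (c + 1)*(c + 5)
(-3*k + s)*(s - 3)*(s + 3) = -3*k*s^2 + 27*k + s^3 - 9*s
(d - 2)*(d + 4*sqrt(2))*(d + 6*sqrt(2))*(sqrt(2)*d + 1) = sqrt(2)*d^4 - 2*sqrt(2)*d^3 + 21*d^3 - 42*d^2 + 58*sqrt(2)*d^2 - 116*sqrt(2)*d + 48*d - 96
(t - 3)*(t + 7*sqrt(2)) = t^2 - 3*t + 7*sqrt(2)*t - 21*sqrt(2)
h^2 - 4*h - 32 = (h - 8)*(h + 4)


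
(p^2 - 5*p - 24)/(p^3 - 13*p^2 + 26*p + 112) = (p + 3)/(p^2 - 5*p - 14)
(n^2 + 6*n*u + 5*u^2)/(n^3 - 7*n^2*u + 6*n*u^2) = (n^2 + 6*n*u + 5*u^2)/(n*(n^2 - 7*n*u + 6*u^2))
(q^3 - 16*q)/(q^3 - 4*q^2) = (q + 4)/q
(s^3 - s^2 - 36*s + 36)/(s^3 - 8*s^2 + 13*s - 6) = (s + 6)/(s - 1)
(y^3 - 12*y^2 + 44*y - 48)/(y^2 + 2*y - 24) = (y^2 - 8*y + 12)/(y + 6)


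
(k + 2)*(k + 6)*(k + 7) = k^3 + 15*k^2 + 68*k + 84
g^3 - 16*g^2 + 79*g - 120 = (g - 8)*(g - 5)*(g - 3)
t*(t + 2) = t^2 + 2*t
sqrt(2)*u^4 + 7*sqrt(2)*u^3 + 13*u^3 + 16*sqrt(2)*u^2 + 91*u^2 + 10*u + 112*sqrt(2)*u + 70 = (u + 7)*(u + sqrt(2))*(u + 5*sqrt(2))*(sqrt(2)*u + 1)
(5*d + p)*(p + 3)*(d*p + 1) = 5*d^2*p^2 + 15*d^2*p + d*p^3 + 3*d*p^2 + 5*d*p + 15*d + p^2 + 3*p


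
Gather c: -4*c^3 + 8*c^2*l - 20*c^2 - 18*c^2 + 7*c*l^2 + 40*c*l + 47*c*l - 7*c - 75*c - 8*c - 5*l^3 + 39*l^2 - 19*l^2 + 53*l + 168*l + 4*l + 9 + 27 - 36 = -4*c^3 + c^2*(8*l - 38) + c*(7*l^2 + 87*l - 90) - 5*l^3 + 20*l^2 + 225*l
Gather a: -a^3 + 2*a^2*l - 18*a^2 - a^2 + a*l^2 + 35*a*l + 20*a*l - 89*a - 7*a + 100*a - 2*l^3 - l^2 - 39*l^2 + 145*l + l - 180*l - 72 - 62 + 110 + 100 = -a^3 + a^2*(2*l - 19) + a*(l^2 + 55*l + 4) - 2*l^3 - 40*l^2 - 34*l + 76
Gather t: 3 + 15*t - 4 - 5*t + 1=10*t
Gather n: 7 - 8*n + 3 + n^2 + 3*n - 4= n^2 - 5*n + 6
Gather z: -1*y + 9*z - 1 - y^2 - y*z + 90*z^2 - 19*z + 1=-y^2 - y + 90*z^2 + z*(-y - 10)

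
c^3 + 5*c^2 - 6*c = c*(c - 1)*(c + 6)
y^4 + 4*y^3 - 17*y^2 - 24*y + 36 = (y - 3)*(y - 1)*(y + 2)*(y + 6)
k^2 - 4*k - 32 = (k - 8)*(k + 4)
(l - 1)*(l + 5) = l^2 + 4*l - 5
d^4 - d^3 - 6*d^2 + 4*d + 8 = (d - 2)^2*(d + 1)*(d + 2)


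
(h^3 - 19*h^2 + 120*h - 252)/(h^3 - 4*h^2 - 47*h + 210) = (h^2 - 13*h + 42)/(h^2 + 2*h - 35)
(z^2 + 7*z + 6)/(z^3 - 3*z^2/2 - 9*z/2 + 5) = 2*(z^2 + 7*z + 6)/(2*z^3 - 3*z^2 - 9*z + 10)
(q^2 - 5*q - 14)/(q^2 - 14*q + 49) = (q + 2)/(q - 7)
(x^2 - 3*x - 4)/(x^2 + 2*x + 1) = (x - 4)/(x + 1)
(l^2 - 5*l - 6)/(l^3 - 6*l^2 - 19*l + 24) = (l^2 - 5*l - 6)/(l^3 - 6*l^2 - 19*l + 24)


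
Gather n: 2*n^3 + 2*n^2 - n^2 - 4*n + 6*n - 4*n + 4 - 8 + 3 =2*n^3 + n^2 - 2*n - 1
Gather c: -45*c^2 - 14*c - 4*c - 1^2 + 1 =-45*c^2 - 18*c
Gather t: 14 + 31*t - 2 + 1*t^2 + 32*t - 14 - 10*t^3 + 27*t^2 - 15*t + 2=-10*t^3 + 28*t^2 + 48*t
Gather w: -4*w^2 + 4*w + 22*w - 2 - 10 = -4*w^2 + 26*w - 12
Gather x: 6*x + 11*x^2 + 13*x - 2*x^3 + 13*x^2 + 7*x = -2*x^3 + 24*x^2 + 26*x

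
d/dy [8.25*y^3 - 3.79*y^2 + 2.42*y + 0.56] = 24.75*y^2 - 7.58*y + 2.42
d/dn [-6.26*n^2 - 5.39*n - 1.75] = -12.52*n - 5.39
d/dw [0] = 0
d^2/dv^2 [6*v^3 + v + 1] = 36*v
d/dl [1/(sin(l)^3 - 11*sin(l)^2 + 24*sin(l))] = (-3*cos(l) + 22/tan(l) - 24*cos(l)/sin(l)^2)/((sin(l) - 8)^2*(sin(l) - 3)^2)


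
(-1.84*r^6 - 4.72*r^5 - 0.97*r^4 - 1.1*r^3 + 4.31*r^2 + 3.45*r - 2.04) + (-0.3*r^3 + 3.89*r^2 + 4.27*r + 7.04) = -1.84*r^6 - 4.72*r^5 - 0.97*r^4 - 1.4*r^3 + 8.2*r^2 + 7.72*r + 5.0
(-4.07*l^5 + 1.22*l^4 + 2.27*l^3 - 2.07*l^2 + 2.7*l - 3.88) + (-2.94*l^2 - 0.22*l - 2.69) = -4.07*l^5 + 1.22*l^4 + 2.27*l^3 - 5.01*l^2 + 2.48*l - 6.57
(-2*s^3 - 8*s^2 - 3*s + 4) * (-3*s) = 6*s^4 + 24*s^3 + 9*s^2 - 12*s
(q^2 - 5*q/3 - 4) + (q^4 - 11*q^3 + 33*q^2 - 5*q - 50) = q^4 - 11*q^3 + 34*q^2 - 20*q/3 - 54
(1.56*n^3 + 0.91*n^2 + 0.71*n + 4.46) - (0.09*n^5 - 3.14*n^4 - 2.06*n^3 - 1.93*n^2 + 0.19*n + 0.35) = -0.09*n^5 + 3.14*n^4 + 3.62*n^3 + 2.84*n^2 + 0.52*n + 4.11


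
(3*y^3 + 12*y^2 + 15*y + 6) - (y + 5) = 3*y^3 + 12*y^2 + 14*y + 1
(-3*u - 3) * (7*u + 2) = -21*u^2 - 27*u - 6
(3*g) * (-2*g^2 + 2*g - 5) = -6*g^3 + 6*g^2 - 15*g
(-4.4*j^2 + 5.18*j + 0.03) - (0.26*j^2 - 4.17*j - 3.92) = -4.66*j^2 + 9.35*j + 3.95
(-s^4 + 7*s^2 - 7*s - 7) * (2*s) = -2*s^5 + 14*s^3 - 14*s^2 - 14*s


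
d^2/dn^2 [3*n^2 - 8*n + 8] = 6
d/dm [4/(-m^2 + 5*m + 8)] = 4*(2*m - 5)/(-m^2 + 5*m + 8)^2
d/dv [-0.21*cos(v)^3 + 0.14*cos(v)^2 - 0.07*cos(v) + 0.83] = (0.63*cos(v)^2 - 0.28*cos(v) + 0.07)*sin(v)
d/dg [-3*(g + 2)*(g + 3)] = -6*g - 15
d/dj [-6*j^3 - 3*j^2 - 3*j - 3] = -18*j^2 - 6*j - 3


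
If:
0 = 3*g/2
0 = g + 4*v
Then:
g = 0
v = 0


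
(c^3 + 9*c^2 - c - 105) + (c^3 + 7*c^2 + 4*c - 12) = 2*c^3 + 16*c^2 + 3*c - 117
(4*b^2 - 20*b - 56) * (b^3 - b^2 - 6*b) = 4*b^5 - 24*b^4 - 60*b^3 + 176*b^2 + 336*b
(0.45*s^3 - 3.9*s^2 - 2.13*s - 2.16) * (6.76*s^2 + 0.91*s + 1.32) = 3.042*s^5 - 25.9545*s^4 - 17.3538*s^3 - 21.6879*s^2 - 4.7772*s - 2.8512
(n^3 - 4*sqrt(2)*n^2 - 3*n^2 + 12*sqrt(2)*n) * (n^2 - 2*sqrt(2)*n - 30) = n^5 - 6*sqrt(2)*n^4 - 3*n^4 - 14*n^3 + 18*sqrt(2)*n^3 + 42*n^2 + 120*sqrt(2)*n^2 - 360*sqrt(2)*n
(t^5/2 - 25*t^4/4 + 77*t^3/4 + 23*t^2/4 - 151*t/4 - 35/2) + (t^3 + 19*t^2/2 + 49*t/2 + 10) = t^5/2 - 25*t^4/4 + 81*t^3/4 + 61*t^2/4 - 53*t/4 - 15/2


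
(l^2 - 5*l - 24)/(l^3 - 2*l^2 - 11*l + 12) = (l - 8)/(l^2 - 5*l + 4)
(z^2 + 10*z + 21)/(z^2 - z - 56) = (z + 3)/(z - 8)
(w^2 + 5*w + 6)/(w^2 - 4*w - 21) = (w + 2)/(w - 7)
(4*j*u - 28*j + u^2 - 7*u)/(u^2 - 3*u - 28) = (4*j + u)/(u + 4)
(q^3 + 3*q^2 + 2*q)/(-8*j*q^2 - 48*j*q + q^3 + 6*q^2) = (q^2 + 3*q + 2)/(-8*j*q - 48*j + q^2 + 6*q)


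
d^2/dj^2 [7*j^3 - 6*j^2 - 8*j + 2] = 42*j - 12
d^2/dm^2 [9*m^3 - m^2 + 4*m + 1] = 54*m - 2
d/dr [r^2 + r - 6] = 2*r + 1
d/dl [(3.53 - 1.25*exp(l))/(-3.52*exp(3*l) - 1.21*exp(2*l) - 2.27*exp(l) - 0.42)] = (-8.8*exp(3*l) + 35.7643*exp(2*l) + 8.5426*exp(l) + 8.5381)*exp(l)/(12.3904*exp(6*l) + 8.5184*exp(5*l) + 17.4449*exp(4*l) + 8.4502*exp(3*l) + 6.1693*exp(2*l) + 1.9068*exp(l) + 0.1764)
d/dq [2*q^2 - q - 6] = 4*q - 1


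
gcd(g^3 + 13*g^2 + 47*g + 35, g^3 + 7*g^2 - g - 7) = g^2 + 8*g + 7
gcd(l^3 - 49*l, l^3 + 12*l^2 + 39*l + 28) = l + 7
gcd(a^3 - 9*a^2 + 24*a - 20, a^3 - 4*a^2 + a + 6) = a - 2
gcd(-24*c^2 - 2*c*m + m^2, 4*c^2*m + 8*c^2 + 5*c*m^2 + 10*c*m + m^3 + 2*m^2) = 4*c + m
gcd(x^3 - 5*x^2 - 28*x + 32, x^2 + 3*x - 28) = 1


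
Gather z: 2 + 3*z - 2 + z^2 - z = z^2 + 2*z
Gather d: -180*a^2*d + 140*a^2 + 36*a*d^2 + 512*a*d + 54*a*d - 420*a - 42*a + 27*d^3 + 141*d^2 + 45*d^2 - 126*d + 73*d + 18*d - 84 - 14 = 140*a^2 - 462*a + 27*d^3 + d^2*(36*a + 186) + d*(-180*a^2 + 566*a - 35) - 98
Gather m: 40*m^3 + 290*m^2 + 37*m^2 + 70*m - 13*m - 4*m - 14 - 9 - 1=40*m^3 + 327*m^2 + 53*m - 24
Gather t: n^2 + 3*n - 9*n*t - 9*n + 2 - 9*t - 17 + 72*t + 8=n^2 - 6*n + t*(63 - 9*n) - 7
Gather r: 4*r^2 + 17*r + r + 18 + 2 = 4*r^2 + 18*r + 20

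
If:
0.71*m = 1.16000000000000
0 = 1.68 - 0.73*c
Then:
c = 2.30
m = 1.63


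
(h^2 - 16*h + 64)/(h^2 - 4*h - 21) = (-h^2 + 16*h - 64)/(-h^2 + 4*h + 21)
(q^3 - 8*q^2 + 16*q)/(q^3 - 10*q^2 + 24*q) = (q - 4)/(q - 6)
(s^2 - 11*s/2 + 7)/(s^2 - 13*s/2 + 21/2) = (s - 2)/(s - 3)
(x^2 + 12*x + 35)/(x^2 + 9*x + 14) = (x + 5)/(x + 2)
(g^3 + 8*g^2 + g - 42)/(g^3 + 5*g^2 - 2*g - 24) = (g + 7)/(g + 4)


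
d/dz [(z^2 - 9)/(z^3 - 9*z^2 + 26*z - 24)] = (-z^2 - 6*z + 26)/(z^4 - 12*z^3 + 52*z^2 - 96*z + 64)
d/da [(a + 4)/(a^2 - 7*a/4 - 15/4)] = 4*(-4*a^2 - 32*a + 13)/(16*a^4 - 56*a^3 - 71*a^2 + 210*a + 225)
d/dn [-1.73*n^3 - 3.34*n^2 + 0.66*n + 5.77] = -5.19*n^2 - 6.68*n + 0.66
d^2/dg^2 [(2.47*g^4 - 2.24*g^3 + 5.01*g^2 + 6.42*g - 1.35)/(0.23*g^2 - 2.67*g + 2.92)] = (0.261326*g^6 - 9.10096199999999*g^5 + 115.60341*g^4 - 330.209914*g^3 + 336.889326*g^2 - 135.490638*g + 168.105594)/(0.012167*g^6 - 0.423729*g^5 + 5.382345*g^4 - 29.793195*g^3 + 68.33238*g^2 - 68.296464*g + 24.897088)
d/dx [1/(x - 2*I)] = -1/(x - 2*I)^2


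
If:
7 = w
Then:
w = 7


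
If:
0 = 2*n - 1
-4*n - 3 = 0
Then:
No Solution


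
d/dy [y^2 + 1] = 2*y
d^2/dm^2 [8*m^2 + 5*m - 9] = 16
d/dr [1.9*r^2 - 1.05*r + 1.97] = 3.8*r - 1.05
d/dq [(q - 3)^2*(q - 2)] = (q - 3)*(3*q - 7)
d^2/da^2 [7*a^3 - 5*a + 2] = 42*a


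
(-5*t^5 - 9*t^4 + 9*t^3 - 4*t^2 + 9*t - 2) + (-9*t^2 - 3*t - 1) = -5*t^5 - 9*t^4 + 9*t^3 - 13*t^2 + 6*t - 3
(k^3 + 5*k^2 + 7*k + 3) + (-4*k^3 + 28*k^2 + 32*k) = -3*k^3 + 33*k^2 + 39*k + 3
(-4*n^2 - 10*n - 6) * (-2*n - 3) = 8*n^3 + 32*n^2 + 42*n + 18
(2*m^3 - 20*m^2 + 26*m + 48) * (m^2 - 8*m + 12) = 2*m^5 - 36*m^4 + 210*m^3 - 400*m^2 - 72*m + 576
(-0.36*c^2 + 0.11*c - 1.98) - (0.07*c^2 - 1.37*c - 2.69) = -0.43*c^2 + 1.48*c + 0.71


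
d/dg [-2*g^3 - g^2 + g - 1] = -6*g^2 - 2*g + 1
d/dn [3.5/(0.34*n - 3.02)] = -1.19/(0.34*n - 3.02)^2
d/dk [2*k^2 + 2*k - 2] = 4*k + 2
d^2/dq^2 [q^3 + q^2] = 6*q + 2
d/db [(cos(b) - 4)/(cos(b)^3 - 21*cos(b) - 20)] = (3*cos(b)/2 - 6*cos(2*b) + cos(3*b)/2 + 98)*sin(b)/(-cos(b)^3 + 21*cos(b) + 20)^2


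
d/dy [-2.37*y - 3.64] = -2.37000000000000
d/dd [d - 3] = 1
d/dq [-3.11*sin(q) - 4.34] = -3.11*cos(q)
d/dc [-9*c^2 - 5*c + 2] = -18*c - 5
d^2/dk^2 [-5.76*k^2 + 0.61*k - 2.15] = -11.5200000000000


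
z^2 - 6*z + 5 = (z - 5)*(z - 1)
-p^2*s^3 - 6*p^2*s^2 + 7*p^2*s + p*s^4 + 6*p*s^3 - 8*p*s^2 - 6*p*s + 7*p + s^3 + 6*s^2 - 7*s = (-p + s)*(s - 1)*(s + 7)*(p*s + 1)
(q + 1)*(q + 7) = q^2 + 8*q + 7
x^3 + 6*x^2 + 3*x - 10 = (x - 1)*(x + 2)*(x + 5)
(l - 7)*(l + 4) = l^2 - 3*l - 28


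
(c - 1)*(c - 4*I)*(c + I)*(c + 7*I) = c^4 - c^3 + 4*I*c^3 + 25*c^2 - 4*I*c^2 - 25*c + 28*I*c - 28*I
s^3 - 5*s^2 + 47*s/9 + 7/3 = (s - 3)*(s - 7/3)*(s + 1/3)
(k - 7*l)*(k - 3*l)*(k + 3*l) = k^3 - 7*k^2*l - 9*k*l^2 + 63*l^3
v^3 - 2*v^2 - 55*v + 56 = (v - 8)*(v - 1)*(v + 7)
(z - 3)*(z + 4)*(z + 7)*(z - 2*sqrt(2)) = z^4 - 2*sqrt(2)*z^3 + 8*z^3 - 16*sqrt(2)*z^2 - 5*z^2 - 84*z + 10*sqrt(2)*z + 168*sqrt(2)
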